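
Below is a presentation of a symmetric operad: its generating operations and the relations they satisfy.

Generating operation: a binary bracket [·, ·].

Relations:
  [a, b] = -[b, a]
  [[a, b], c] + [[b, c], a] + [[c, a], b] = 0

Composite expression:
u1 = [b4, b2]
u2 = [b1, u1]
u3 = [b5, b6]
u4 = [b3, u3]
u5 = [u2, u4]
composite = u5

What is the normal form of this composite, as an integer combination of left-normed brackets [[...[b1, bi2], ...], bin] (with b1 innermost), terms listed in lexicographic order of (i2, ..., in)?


-[[[[[b1, b2], b4], b3], b5], b6] + [[[[[b1, b2], b4], b3], b6], b5] + [[[[[b1, b2], b4], b5], b6], b3] - [[[[[b1, b2], b4], b6], b5], b3] + [[[[[b1, b4], b2], b3], b5], b6] - [[[[[b1, b4], b2], b3], b6], b5] - [[[[[b1, b4], b2], b5], b6], b3] + [[[[[b1, b4], b2], b6], b5], b3]

Antisymmetry and Jacobi reduce to b1-anchored left-normed brackets.
Composite bracket: [[b1, [b4, b2]], [b3, [b5, b6]]]
Under [a, b] = ab - ba we get 32 signed associative words (2^5 = 32).
Keep just the words that open with b1:
  word b1b2b4b3b5b6 has sign -1, contributing -[[[[[b1, b2], b4], b3], b5], b6]
  word b1b2b4b3b6b5 has sign +1, contributing +[[[[[b1, b2], b4], b3], b6], b5]
  word b1b2b4b5b6b3 has sign +1, contributing +[[[[[b1, b2], b4], b5], b6], b3]
  word b1b2b4b6b5b3 has sign -1, contributing -[[[[[b1, b2], b4], b6], b5], b3]
  word b1b4b2b3b5b6 has sign +1, contributing +[[[[[b1, b4], b2], b3], b5], b6]
  word b1b4b2b3b6b5 has sign -1, contributing -[[[[[b1, b4], b2], b3], b6], b5]
  word b1b4b2b5b6b3 has sign -1, contributing -[[[[[b1, b4], b2], b5], b6], b3]
  word b1b4b2b6b5b3 has sign +1, contributing +[[[[[b1, b4], b2], b6], b5], b3]


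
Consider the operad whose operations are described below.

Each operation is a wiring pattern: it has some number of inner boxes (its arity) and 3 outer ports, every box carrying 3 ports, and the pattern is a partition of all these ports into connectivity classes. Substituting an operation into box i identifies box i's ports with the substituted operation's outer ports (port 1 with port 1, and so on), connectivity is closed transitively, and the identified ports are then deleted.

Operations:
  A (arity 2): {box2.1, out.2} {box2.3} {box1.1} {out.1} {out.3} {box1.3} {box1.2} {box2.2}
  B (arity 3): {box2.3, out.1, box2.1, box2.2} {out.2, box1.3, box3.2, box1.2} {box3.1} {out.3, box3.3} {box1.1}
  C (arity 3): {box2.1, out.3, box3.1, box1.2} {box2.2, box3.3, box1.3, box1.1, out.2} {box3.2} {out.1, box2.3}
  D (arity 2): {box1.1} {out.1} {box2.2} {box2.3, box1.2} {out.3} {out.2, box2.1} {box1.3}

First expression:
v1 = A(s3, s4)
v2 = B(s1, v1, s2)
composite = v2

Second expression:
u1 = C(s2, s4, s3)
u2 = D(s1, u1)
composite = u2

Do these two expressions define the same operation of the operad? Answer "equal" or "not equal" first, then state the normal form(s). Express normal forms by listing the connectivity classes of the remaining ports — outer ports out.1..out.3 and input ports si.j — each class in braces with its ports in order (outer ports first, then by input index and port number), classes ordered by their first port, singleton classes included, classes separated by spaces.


Normal form of the first expression: {out.1, s4.1} {out.2, s1.2, s1.3, s2.2} {out.3, s2.3} {s1.1} {s2.1} {s3.1} {s3.2} {s3.3} {s4.2} {s4.3}
Normal form of the second expression: {out.1} {out.2, s4.3} {out.3} {s1.1} {s1.2, s2.2, s3.1, s4.1} {s1.3} {s2.1, s2.3, s3.3, s4.2} {s3.2}
No match — not equal.

not equal: they reduce to {out.1, s4.1} {out.2, s1.2, s1.3, s2.2} {out.3, s2.3} {s1.1} {s2.1} {s3.1} {s3.2} {s3.3} {s4.2} {s4.3} and {out.1} {out.2, s4.3} {out.3} {s1.1} {s1.2, s2.2, s3.1, s4.1} {s1.3} {s2.1, s2.3, s3.3, s4.2} {s3.2}


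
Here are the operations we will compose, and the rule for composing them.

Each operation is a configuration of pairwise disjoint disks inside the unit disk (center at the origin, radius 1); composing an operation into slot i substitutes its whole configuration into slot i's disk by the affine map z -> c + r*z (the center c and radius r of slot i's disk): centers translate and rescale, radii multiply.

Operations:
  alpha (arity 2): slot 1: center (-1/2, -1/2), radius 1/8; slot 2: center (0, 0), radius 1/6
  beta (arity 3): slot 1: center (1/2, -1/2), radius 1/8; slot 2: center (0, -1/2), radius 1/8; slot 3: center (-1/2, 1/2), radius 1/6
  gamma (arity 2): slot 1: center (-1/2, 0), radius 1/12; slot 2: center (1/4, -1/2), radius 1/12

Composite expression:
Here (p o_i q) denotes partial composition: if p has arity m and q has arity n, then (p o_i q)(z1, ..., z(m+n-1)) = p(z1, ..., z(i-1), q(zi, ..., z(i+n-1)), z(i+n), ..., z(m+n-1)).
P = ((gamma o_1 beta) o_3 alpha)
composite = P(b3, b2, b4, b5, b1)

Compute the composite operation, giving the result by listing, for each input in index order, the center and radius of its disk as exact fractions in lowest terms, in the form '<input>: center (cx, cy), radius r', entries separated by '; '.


b1: center (1/4, -1/2), radius 1/12; b2: center (-1/2, -1/24), radius 1/96; b3: center (-11/24, -1/24), radius 1/96; b4: center (-79/144, 5/144), radius 1/576; b5: center (-13/24, 1/24), radius 1/432

Each b-disk chains the slot maps above it in gamma; radii multiply.
for b3, the 2-step affine chain lands on center (-11/24, -1/24), radius 1/96
for b2, the 2-step affine chain lands on center (-1/2, -1/24), radius 1/96
for b4, the 3-step affine chain lands on center (-79/144, 5/144), radius 1/576
for b5, the 3-step affine chain lands on center (-13/24, 1/24), radius 1/432
for b1, the 1-step affine chain lands on center (1/4, -1/2), radius 1/12


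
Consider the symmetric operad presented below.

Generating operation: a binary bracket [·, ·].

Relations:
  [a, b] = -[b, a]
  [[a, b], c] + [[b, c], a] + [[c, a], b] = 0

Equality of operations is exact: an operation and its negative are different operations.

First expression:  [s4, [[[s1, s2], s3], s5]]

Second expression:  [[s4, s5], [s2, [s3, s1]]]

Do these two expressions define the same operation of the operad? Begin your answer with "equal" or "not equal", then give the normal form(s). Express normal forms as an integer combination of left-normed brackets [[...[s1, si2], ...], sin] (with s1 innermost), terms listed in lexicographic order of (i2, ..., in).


not equal; the first gives -[[[[s1, s2], s3], s5], s4] and the second -[[[[s1, s3], s2], s4], s5] + [[[[s1, s3], s2], s5], s4]

In normal form, the first expression is -[[[[s1, s2], s3], s5], s4]
In normal form, the second expression is -[[[[s1, s3], s2], s4], s5] + [[[[s1, s3], s2], s5], s4]
They disagree, so not equal.


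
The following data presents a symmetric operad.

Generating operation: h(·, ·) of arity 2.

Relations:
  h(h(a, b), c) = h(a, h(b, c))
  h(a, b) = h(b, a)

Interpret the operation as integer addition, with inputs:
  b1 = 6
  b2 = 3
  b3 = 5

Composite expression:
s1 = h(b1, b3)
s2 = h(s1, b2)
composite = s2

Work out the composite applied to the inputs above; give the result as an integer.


14

h(b1, b3) = 11
h(h(b1, b3), b2) = 14


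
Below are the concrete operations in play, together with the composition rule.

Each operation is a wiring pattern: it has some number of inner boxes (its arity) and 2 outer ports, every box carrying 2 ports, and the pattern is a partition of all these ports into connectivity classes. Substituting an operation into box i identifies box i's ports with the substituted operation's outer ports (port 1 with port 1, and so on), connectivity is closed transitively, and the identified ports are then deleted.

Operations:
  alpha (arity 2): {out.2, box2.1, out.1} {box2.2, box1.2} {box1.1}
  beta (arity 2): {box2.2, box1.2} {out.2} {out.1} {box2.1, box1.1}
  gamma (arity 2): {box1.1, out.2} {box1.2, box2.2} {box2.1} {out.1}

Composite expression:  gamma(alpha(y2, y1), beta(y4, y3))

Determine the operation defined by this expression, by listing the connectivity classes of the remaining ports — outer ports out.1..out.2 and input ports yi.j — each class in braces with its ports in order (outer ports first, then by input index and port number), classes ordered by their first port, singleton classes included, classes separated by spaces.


Substituting into gamma glues patterns; closure does the rest.
stage alpha: inputs (y2, y1), connectivity {out.1, out.2, y1.1} {y1.2, y2.2} {y2.1}, out.j its boundary
stage beta: inputs (y4, y3), connectivity {out.1} {out.2} {y3.1, y4.1} {y3.2, y4.2}, out.j its boundary
stage gamma: inputs (y2, y1, y4, y3), connectivity {out.1} {out.2, y1.1} {y1.2, y2.2} {y2.1} {y3.1, y4.1} {y3.2, y4.2}, out.j its boundary

{out.1} {out.2, y1.1} {y1.2, y2.2} {y2.1} {y3.1, y4.1} {y3.2, y4.2}


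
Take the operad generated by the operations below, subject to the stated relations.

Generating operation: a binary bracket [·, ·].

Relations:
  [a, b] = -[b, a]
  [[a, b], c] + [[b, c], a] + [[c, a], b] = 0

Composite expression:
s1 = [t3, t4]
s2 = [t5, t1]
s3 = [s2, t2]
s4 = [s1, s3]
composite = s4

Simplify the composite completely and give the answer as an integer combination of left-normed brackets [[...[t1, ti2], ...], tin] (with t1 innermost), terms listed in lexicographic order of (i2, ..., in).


[[[[t1, t5], t2], t3], t4] - [[[[t1, t5], t2], t4], t3]

Left-normed coefficients sit on the t1-initial expansion words.
Composite bracket: [[t3, t4], [[t5, t1], t2]]
Full expansion: 16 signed words from ab - ba (2^4 = 16).
Collect the words opening with t1:
  from t1t5t2t3t4, sign +1: term +[[[[t1, t5], t2], t3], t4]
  from t1t5t2t4t3, sign -1: term -[[[[t1, t5], t2], t4], t3]


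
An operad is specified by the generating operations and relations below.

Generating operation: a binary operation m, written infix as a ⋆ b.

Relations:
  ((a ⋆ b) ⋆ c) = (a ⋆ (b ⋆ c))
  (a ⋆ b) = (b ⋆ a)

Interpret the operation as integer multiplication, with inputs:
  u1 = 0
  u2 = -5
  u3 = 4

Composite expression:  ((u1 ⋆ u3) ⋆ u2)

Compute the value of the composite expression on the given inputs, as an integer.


(u1 ⋆ u3) = 0
((u1 ⋆ u3) ⋆ u2) = 0

0


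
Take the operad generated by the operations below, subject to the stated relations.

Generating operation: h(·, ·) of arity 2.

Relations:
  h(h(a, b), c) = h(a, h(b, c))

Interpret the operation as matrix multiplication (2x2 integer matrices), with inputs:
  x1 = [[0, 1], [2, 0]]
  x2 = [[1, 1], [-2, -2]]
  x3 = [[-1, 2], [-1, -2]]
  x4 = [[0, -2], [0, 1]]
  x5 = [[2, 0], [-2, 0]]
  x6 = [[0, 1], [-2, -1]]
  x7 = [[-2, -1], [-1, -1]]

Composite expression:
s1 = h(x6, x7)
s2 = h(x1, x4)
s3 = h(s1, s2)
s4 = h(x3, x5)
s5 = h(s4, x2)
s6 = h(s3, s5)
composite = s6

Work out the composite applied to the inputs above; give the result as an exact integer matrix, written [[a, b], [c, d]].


[[6, 6], [-14, -14]]

h(x6, x7) = [[-1, -1], [5, 3]]
h(x1, x4) = [[0, 1], [0, -4]]
h(h(x6, x7), h(x1, x4)) = [[0, 3], [0, -7]]
h(x3, x5) = [[-6, 0], [2, 0]]
h(h(x3, x5), x2) = [[-6, -6], [2, 2]]
h(h(h(x6, x7), h(x1, x4)), h(h(x3, x5), x2)) = [[6, 6], [-14, -14]]


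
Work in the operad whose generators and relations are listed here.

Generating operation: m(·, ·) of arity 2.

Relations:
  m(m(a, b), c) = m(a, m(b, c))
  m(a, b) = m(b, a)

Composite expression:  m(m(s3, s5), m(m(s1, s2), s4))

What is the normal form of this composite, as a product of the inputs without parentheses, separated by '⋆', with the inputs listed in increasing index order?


s1 ⋆ s2 ⋆ s3 ⋆ s4 ⋆ s5

Shape and order are irrelevant to m; the s-input set decides.
m(s3, s5) collapses to s3 ⋆ s5
m(s1, s2) collapses to s1 ⋆ s2
m(m(s1, s2), s4) collapses to s1 ⋆ s2 ⋆ s4
m(m(s3, s5), m(m(s1, s2), s4)) collapses to s3 ⋆ s5 ⋆ s1 ⋆ s2 ⋆ s4
commutativity sorts the factors: s1 ⋆ s2 ⋆ s3 ⋆ s4 ⋆ s5


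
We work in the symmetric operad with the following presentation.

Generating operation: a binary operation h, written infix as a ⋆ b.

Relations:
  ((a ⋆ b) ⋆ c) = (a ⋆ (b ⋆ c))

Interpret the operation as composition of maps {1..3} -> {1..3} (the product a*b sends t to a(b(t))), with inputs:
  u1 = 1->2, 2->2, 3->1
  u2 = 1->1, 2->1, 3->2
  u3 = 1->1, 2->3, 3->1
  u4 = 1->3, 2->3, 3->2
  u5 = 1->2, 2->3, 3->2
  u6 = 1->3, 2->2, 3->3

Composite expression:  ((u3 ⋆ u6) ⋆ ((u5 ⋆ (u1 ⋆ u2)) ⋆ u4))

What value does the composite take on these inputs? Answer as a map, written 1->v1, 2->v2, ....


(u3 ⋆ u6) = 1->1, 2->3, 3->1
(u1 ⋆ u2) = 1->2, 2->2, 3->2
(u5 ⋆ (u1 ⋆ u2)) = 1->3, 2->3, 3->3
((u5 ⋆ (u1 ⋆ u2)) ⋆ u4) = 1->3, 2->3, 3->3
((u3 ⋆ u6) ⋆ ((u5 ⋆ (u1 ⋆ u2)) ⋆ u4)) = 1->1, 2->1, 3->1

1->1, 2->1, 3->1


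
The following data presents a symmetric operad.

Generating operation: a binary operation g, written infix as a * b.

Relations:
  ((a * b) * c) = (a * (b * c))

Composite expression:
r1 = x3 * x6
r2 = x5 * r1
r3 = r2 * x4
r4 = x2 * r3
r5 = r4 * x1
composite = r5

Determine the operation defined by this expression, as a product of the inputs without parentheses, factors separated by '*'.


x2 * x5 * x3 * x6 * x4 * x1

The g-tree's shape is irrelevant; the x-reading-order decides.
(x3 * x6) linearizes to x3 * x6
(x5 * (x3 * x6)) linearizes to x5 * x3 * x6
((x5 * (x3 * x6)) * x4) linearizes to x5 * x3 * x6 * x4
(x2 * ((x5 * (x3 * x6)) * x4)) linearizes to x2 * x5 * x3 * x6 * x4
((x2 * ((x5 * (x3 * x6)) * x4)) * x1) linearizes to x2 * x5 * x3 * x6 * x4 * x1


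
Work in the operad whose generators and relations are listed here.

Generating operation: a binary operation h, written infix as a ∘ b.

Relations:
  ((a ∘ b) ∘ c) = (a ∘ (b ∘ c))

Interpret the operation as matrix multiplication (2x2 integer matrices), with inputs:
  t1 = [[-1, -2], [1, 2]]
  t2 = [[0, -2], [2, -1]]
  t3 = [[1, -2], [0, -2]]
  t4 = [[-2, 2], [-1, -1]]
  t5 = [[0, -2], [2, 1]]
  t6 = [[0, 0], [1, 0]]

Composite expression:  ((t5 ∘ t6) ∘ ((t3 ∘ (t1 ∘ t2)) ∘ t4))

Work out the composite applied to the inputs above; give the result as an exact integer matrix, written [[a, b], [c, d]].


(t5 ∘ t6) = [[-2, 0], [1, 0]]
(t1 ∘ t2) = [[-4, 4], [4, -4]]
(t3 ∘ (t1 ∘ t2)) = [[-12, 12], [-8, 8]]
((t3 ∘ (t1 ∘ t2)) ∘ t4) = [[12, -36], [8, -24]]
((t5 ∘ t6) ∘ ((t3 ∘ (t1 ∘ t2)) ∘ t4)) = [[-24, 72], [12, -36]]

[[-24, 72], [12, -36]]


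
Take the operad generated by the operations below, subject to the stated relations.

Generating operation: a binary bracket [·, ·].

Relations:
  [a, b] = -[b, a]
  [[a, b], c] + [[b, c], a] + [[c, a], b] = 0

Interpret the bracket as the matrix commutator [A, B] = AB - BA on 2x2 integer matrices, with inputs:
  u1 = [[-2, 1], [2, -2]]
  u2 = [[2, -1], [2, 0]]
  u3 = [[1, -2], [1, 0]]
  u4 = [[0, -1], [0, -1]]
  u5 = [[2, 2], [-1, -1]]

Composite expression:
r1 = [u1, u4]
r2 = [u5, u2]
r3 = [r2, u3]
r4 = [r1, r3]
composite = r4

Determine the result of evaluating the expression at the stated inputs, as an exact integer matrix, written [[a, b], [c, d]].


[[24, -66], [-36, -24]]


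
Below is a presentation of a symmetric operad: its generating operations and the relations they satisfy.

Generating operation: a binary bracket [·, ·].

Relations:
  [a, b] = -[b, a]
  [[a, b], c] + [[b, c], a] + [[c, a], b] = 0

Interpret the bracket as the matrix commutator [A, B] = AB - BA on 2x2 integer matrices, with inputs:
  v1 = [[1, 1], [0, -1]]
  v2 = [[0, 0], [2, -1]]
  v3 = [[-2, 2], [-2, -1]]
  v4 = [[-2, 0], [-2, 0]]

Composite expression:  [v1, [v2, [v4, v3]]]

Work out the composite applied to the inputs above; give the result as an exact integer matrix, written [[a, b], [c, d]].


[[18, -24], [-36, -18]]

[v4, v3] = [[4, -4], [-2, -4]]
[v2, [v4, v3]] = [[8, -4], [18, -8]]
[v1, [v2, [v4, v3]]] = [[18, -24], [-36, -18]]


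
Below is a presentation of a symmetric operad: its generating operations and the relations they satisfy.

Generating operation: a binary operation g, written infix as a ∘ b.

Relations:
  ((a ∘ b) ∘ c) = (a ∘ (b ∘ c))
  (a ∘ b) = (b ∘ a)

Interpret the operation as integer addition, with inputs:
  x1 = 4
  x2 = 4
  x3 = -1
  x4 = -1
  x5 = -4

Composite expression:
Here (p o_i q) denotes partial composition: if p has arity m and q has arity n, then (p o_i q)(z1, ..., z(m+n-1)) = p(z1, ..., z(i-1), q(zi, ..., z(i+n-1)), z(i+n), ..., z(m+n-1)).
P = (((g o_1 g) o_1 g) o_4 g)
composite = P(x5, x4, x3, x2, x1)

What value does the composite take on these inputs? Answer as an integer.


2

(x5 ∘ x4) = -5
((x5 ∘ x4) ∘ x3) = -6
(x2 ∘ x1) = 8
(((x5 ∘ x4) ∘ x3) ∘ (x2 ∘ x1)) = 2


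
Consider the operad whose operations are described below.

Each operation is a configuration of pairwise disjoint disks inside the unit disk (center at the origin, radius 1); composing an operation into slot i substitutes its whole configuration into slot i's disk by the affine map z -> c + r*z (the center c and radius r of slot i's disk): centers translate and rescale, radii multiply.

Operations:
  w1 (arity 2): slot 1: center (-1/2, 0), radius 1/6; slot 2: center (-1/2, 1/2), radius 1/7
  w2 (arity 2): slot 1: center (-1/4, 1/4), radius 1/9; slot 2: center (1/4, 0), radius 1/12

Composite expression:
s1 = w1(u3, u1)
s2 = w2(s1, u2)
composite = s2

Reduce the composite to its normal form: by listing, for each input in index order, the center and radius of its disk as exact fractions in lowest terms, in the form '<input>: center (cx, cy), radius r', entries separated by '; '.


Below w2, radii multiply path by path; the u-disk centers shift.
input u3: applying the 2 nested substitutions gives center (-11/36, 1/4), radius 1/54
input u1: applying the 2 nested substitutions gives center (-11/36, 11/36), radius 1/63
input u2: applying the 1 nested substitution gives center (1/4, 0), radius 1/12

u1: center (-11/36, 11/36), radius 1/63; u2: center (1/4, 0), radius 1/12; u3: center (-11/36, 1/4), radius 1/54


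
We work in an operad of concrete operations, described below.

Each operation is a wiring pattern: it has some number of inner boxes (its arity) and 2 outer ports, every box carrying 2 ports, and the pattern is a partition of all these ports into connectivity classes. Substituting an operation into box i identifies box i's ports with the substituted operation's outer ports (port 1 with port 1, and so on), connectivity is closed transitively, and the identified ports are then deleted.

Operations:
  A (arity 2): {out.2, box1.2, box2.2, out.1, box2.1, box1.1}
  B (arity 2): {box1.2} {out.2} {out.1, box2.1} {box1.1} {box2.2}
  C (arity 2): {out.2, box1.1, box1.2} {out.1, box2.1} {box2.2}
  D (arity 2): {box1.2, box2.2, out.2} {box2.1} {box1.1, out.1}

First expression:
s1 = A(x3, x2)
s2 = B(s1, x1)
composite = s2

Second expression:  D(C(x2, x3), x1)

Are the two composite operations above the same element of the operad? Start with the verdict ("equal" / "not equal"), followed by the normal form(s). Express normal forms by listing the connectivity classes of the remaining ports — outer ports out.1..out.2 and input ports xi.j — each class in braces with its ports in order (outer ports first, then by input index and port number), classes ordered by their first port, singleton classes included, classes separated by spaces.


not equal — first {out.1, x1.1} {out.2} {x1.2} {x2.1, x2.2, x3.1, x3.2}, second {out.1, x3.1} {out.2, x1.2, x2.1, x2.2} {x1.1} {x3.2}

Reducing the first expression gives {out.1, x1.1} {out.2} {x1.2} {x2.1, x2.2, x3.1, x3.2}
Reducing the second expression gives {out.1, x3.1} {out.2, x1.2, x2.1, x2.2} {x1.1} {x3.2}
Different reductions; not equal.


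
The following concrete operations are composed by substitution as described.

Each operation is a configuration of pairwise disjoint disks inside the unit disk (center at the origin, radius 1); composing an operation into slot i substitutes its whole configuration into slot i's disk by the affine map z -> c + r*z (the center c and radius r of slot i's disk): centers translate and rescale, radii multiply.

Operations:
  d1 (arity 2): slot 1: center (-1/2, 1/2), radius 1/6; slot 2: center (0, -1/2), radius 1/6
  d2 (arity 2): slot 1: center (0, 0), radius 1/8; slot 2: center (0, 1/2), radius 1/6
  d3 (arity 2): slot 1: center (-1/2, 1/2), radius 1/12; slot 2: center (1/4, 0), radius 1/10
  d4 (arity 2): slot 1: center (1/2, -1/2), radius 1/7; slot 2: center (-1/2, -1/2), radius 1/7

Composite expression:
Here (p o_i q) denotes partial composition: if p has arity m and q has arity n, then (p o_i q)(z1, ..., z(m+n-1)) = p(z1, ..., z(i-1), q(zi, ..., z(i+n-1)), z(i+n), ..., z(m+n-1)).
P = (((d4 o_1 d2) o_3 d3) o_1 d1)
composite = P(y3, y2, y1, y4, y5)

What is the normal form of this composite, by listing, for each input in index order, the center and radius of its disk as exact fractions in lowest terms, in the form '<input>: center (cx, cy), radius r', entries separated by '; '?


y1: center (1/2, -3/7), radius 1/42; y2: center (1/2, -57/112), radius 1/336; y3: center (55/112, -55/112), radius 1/336; y4: center (-4/7, -3/7), radius 1/84; y5: center (-13/28, -1/2), radius 1/70

Only the slot chain above each y matters under d4; compose those maps.
input y3: composing its 3 substitution steps yields center (55/112, -55/112), radius 1/336
input y2: composing its 3 substitution steps yields center (1/2, -57/112), radius 1/336
input y1: composing its 2 substitution steps yields center (1/2, -3/7), radius 1/42
input y4: composing its 2 substitution steps yields center (-4/7, -3/7), radius 1/84
input y5: composing its 2 substitution steps yields center (-13/28, -1/2), radius 1/70


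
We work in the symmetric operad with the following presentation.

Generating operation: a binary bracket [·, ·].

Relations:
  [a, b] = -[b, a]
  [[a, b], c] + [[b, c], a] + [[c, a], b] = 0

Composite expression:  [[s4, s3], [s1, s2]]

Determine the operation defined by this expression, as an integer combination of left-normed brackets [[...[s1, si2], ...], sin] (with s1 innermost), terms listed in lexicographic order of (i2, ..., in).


Skip Jacobi rewriting: expand, keep s1-initial words, read off terms.
Composite bracket: [[s4, s3], [s1, s2]]
The bracket unfolds into 8 signed words via [a, b] = ab - ba (2^3 = 8).
Keep just the words that open with s1:
  s1s2s3s4 appears with sign +1, giving the term +[[[s1, s2], s3], s4]
  s1s2s4s3 appears with sign -1, giving the term -[[[s1, s2], s4], s3]

[[[s1, s2], s3], s4] - [[[s1, s2], s4], s3]


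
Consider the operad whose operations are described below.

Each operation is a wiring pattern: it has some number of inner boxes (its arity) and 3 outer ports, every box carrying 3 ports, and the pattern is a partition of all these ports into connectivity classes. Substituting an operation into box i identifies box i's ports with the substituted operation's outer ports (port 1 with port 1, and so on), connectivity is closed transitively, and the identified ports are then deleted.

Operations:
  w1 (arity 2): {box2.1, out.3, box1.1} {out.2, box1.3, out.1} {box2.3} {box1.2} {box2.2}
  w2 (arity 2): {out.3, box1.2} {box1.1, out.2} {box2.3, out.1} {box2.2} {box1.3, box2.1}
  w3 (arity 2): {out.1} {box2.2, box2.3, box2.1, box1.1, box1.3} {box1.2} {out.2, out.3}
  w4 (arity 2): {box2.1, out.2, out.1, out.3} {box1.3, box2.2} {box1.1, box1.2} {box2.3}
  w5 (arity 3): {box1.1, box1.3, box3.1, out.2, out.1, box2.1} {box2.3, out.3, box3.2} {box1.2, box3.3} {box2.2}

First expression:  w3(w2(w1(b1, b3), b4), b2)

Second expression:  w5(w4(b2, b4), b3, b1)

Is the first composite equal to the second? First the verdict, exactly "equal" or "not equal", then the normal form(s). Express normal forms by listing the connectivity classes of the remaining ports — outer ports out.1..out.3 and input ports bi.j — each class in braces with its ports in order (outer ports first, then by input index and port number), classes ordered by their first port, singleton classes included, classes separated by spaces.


The first expression, normalized: {out.1} {out.2, out.3} {b1.1, b3.1, b4.1} {b1.2} {b1.3, b2.1, b2.2, b2.3, b4.3} {b3.2} {b3.3} {b4.2}
The second expression, normalized: {out.1, out.2, b1.1, b1.3, b3.1, b4.1} {out.3, b1.2, b3.3} {b2.1, b2.2} {b2.3, b4.2} {b3.2} {b4.3}
They disagree, so not equal.

not equal; the first gives {out.1} {out.2, out.3} {b1.1, b3.1, b4.1} {b1.2} {b1.3, b2.1, b2.2, b2.3, b4.3} {b3.2} {b3.3} {b4.2} and the second {out.1, out.2, b1.1, b1.3, b3.1, b4.1} {out.3, b1.2, b3.3} {b2.1, b2.2} {b2.3, b4.2} {b3.2} {b4.3}


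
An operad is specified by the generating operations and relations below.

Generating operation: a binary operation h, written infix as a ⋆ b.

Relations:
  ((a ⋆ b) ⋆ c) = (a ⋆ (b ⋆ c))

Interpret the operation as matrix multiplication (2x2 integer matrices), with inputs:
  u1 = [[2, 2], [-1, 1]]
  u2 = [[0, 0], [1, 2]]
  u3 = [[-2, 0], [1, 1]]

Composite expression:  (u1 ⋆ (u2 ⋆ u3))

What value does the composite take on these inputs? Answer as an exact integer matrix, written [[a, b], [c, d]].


(u2 ⋆ u3) = [[0, 0], [0, 2]]
(u1 ⋆ (u2 ⋆ u3)) = [[0, 4], [0, 2]]

[[0, 4], [0, 2]]


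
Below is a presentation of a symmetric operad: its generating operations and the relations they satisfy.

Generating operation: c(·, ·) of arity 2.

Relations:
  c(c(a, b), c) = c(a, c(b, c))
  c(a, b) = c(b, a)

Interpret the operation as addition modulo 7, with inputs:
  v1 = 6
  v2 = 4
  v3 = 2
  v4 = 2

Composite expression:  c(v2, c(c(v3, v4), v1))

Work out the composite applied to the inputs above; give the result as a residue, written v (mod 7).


0 (mod 7)

c(v3, v4) = 4
c(c(v3, v4), v1) = 3
c(v2, c(c(v3, v4), v1)) = 0


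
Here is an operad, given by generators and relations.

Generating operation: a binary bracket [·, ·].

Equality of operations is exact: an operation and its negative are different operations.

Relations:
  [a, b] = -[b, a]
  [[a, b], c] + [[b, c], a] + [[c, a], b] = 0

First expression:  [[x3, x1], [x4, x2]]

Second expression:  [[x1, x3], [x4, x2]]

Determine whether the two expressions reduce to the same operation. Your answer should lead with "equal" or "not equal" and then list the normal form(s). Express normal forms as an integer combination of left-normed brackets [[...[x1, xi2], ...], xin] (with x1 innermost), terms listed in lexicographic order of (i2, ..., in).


not equal; the first gives [[[x1, x3], x2], x4] - [[[x1, x3], x4], x2] and the second -[[[x1, x3], x2], x4] + [[[x1, x3], x4], x2]


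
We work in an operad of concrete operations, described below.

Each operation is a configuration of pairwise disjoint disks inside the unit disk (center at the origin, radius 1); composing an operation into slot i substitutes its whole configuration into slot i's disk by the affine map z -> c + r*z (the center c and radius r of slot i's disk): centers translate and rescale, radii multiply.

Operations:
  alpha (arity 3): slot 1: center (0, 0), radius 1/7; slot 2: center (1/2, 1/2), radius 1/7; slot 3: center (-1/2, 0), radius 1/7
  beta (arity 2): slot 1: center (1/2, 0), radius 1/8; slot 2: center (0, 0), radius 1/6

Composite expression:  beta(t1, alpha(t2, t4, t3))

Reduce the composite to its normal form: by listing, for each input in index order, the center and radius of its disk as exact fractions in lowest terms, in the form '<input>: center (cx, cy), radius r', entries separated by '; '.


t1: center (1/2, 0), radius 1/8; t2: center (0, 0), radius 1/42; t3: center (-1/12, 0), radius 1/42; t4: center (1/12, 1/12), radius 1/42

Follow each t-input down from beta: c' goes to c + r*c', radius to r*r'.
for t1, the 1-step affine chain lands on center (1/2, 0), radius 1/8
for t2, the 2-step affine chain lands on center (0, 0), radius 1/42
for t4, the 2-step affine chain lands on center (1/12, 1/12), radius 1/42
for t3, the 2-step affine chain lands on center (-1/12, 0), radius 1/42


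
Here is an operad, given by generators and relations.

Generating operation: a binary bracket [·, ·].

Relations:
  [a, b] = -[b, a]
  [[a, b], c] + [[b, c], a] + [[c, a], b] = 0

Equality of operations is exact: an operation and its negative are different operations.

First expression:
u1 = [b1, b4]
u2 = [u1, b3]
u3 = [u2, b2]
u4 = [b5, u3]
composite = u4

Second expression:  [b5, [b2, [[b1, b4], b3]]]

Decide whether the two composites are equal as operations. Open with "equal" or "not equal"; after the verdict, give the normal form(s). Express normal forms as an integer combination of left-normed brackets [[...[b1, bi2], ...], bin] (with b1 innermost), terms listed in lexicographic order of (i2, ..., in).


Reducing the first expression gives -[[[[b1, b4], b3], b2], b5]
Reducing the second expression gives [[[[b1, b4], b3], b2], b5]
The forms do not match — not equal.

not equal; first: -[[[[b1, b4], b3], b2], b5]; second: [[[[b1, b4], b3], b2], b5]


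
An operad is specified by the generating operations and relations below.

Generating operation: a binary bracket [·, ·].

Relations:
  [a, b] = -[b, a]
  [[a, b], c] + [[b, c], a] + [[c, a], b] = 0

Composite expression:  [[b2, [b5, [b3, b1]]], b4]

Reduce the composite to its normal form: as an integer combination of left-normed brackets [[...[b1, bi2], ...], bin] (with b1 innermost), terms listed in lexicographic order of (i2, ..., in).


-[[[[b1, b3], b5], b2], b4]

Expand each bracket as ab - ba; the b1-initial words give the coefficients.
Composite bracket: [[b2, [b5, [b3, b1]]], b4]
Full expansion: 16 signed words from ab - ba (2^4 = 16).
Coefficients come from the b1-initial words:
  b1b3b5b2b4 (sign -1) contributes -[[[[b1, b3], b5], b2], b4]


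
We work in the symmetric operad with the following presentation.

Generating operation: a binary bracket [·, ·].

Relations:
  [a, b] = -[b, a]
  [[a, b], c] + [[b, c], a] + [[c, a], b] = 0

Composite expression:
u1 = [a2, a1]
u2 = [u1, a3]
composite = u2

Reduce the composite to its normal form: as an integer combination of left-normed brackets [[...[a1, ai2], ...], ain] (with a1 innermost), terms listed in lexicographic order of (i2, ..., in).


-[[a1, a2], a3]

A multilinear Lie element is pinned by a1-initial words (a1 innermost).
Composite bracket: [[a2, a1], a3]
Full expansion: 4 signed words from ab - ba (2^2 = 4).
Coefficients come from the a1-initial words:
  a1a2a3 appears with sign -1, giving the term -[[a1, a2], a3]


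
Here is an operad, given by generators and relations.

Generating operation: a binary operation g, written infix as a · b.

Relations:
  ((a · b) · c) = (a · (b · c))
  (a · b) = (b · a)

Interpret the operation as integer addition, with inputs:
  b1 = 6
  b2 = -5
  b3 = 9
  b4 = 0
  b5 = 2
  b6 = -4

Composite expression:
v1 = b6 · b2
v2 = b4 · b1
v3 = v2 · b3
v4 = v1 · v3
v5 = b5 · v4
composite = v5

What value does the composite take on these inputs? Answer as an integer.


8

(b6 · b2) = -9
(b4 · b1) = 6
((b4 · b1) · b3) = 15
((b6 · b2) · ((b4 · b1) · b3)) = 6
(b5 · ((b6 · b2) · ((b4 · b1) · b3))) = 8


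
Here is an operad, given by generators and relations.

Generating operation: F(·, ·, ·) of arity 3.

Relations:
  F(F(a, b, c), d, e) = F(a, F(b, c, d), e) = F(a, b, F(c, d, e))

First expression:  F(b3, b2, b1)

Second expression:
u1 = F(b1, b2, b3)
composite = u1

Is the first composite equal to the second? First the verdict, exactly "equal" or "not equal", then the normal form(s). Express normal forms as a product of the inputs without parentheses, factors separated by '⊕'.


not equal: they reduce to b3 ⊕ b2 ⊕ b1 and b1 ⊕ b2 ⊕ b3

Reducing the first expression gives b3 ⊕ b2 ⊕ b1
Reducing the second expression gives b1 ⊕ b2 ⊕ b3
Different reductions; not equal.


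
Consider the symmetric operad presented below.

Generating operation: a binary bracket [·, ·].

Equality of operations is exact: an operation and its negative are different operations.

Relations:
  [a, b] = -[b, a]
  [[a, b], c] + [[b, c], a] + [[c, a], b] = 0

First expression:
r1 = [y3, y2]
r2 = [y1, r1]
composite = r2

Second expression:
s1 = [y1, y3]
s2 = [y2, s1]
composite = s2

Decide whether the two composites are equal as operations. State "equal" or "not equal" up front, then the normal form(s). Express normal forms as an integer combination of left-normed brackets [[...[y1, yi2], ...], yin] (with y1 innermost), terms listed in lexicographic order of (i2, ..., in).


not equal — first -[[y1, y2], y3] + [[y1, y3], y2], second -[[y1, y3], y2]

The first expression reduces to -[[y1, y2], y3] + [[y1, y3], y2]
The second expression reduces to -[[y1, y3], y2]
Distinct normal forms: not equal.


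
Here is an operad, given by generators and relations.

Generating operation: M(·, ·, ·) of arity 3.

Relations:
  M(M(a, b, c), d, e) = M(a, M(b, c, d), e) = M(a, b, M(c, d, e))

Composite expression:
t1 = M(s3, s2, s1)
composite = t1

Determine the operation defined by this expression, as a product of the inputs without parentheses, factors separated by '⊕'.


Every regrouping of M is equal, so read the s-inputs in written order.
M(s3, s2, s1) reduces to s3 ⊕ s2 ⊕ s1

s3 ⊕ s2 ⊕ s1


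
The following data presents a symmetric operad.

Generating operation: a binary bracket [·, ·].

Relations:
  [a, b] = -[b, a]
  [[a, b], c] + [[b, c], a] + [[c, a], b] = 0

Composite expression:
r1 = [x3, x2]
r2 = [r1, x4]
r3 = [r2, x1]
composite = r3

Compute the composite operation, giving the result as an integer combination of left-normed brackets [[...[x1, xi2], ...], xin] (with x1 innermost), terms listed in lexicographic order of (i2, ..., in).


[[[x1, x2], x3], x4] - [[[x1, x3], x2], x4] - [[[x1, x4], x2], x3] + [[[x1, x4], x3], x2]

A multilinear Lie element is pinned by x1-initial words (x1 innermost).
Composite bracket: [[[x3, x2], x4], x1]
Expanding via [a, b] = ab - ba: 8 signed words (2^3 = 8).
Keep just the words that open with x1:
  x1x2x3x4 (sign +1) contributes +[[[x1, x2], x3], x4]
  x1x3x2x4 (sign -1) contributes -[[[x1, x3], x2], x4]
  x1x4x2x3 (sign -1) contributes -[[[x1, x4], x2], x3]
  x1x4x3x2 (sign +1) contributes +[[[x1, x4], x3], x2]


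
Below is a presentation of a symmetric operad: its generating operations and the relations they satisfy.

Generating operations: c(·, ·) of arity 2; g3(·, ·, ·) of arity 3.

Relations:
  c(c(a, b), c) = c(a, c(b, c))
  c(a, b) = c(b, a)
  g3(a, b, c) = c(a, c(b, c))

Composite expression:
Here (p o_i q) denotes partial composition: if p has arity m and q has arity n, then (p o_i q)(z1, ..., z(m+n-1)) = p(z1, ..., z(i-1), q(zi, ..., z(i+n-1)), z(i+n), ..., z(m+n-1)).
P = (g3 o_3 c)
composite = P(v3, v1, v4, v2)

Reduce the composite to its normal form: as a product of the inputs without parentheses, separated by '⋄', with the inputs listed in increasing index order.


v1 ⋄ v2 ⋄ v3 ⋄ v4


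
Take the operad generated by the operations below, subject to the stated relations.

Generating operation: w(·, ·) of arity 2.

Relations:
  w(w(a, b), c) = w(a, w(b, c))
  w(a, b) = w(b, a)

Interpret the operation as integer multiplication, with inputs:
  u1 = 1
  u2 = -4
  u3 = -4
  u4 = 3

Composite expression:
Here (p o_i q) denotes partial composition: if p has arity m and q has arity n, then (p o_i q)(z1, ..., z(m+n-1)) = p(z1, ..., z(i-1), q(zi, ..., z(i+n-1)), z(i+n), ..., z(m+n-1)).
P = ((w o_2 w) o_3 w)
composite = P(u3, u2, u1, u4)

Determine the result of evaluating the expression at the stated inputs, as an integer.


w(u1, u4) = 3
w(u2, w(u1, u4)) = -12
w(u3, w(u2, w(u1, u4))) = 48

48


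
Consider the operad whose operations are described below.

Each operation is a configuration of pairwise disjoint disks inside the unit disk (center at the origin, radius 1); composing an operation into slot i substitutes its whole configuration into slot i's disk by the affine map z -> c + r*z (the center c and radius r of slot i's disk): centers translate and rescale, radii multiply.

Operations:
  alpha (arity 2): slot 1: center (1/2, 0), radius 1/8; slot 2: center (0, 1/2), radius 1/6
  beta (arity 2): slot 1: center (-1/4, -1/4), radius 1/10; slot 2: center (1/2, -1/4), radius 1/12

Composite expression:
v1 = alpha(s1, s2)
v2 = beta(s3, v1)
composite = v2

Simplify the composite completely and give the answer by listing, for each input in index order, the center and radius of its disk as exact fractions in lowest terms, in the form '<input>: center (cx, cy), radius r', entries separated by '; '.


s1: center (13/24, -1/4), radius 1/96; s2: center (1/2, -5/24), radius 1/72; s3: center (-1/4, -1/4), radius 1/10

Only the slot chain above each s matters under beta; compose those maps.
s3: after 1 affine step, its disk has center (-1/4, -1/4), radius 1/10
s1: after 2 affine steps, its disk has center (13/24, -1/4), radius 1/96
s2: after 2 affine steps, its disk has center (1/2, -5/24), radius 1/72


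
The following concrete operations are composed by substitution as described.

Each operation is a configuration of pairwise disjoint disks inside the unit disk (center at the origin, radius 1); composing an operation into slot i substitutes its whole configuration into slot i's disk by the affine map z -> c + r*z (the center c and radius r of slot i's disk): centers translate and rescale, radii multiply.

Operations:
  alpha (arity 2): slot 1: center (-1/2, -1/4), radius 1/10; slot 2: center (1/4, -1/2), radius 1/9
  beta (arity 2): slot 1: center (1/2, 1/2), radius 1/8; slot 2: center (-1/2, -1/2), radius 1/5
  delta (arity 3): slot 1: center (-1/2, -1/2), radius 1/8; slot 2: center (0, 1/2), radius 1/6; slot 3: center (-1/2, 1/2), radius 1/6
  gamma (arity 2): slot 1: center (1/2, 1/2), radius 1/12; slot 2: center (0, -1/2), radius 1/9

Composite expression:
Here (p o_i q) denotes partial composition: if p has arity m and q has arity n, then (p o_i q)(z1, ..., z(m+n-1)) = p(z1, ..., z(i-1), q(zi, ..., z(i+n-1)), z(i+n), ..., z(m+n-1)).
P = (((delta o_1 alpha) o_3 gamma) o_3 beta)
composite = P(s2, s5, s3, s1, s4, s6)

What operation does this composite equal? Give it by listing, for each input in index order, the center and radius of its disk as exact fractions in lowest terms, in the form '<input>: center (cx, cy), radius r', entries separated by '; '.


s1: center (11/144, 83/144), radius 1/360; s2: center (-9/16, -17/32), radius 1/80; s3: center (13/144, 85/144), radius 1/576; s4: center (0, 5/12), radius 1/54; s5: center (-15/32, -9/16), radius 1/72; s6: center (-1/2, 1/2), radius 1/6

Follow each s-input down from delta: c' goes to c + r*c', radius to r*r'.
s2 passes through 2 substitutions, ending at center (-9/16, -17/32), radius 1/80
s5 passes through 2 substitutions, ending at center (-15/32, -9/16), radius 1/72
s3 passes through 3 substitutions, ending at center (13/144, 85/144), radius 1/576
s1 passes through 3 substitutions, ending at center (11/144, 83/144), radius 1/360
s4 passes through 2 substitutions, ending at center (0, 5/12), radius 1/54
s6 passes through 1 substitution, ending at center (-1/2, 1/2), radius 1/6


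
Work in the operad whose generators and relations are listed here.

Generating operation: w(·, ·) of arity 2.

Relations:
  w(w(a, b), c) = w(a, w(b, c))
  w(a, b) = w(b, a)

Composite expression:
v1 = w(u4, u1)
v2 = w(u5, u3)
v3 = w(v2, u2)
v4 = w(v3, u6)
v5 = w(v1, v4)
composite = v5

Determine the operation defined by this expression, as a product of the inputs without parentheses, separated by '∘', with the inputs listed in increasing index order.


u1 ∘ u2 ∘ u3 ∘ u4 ∘ u5 ∘ u6

Reordering under w is free, so list the u-inputs canonically.
w(u4, u1) spells out as u4 ∘ u1
w(u5, u3) spells out as u5 ∘ u3
w(w(u5, u3), u2) spells out as u5 ∘ u3 ∘ u2
w(w(w(u5, u3), u2), u6) spells out as u5 ∘ u3 ∘ u2 ∘ u6
w(w(u4, u1), w(w(w(u5, u3), u2), u6)) spells out as u4 ∘ u1 ∘ u5 ∘ u3 ∘ u2 ∘ u6
putting the inputs in ascending order: u1 ∘ u2 ∘ u3 ∘ u4 ∘ u5 ∘ u6


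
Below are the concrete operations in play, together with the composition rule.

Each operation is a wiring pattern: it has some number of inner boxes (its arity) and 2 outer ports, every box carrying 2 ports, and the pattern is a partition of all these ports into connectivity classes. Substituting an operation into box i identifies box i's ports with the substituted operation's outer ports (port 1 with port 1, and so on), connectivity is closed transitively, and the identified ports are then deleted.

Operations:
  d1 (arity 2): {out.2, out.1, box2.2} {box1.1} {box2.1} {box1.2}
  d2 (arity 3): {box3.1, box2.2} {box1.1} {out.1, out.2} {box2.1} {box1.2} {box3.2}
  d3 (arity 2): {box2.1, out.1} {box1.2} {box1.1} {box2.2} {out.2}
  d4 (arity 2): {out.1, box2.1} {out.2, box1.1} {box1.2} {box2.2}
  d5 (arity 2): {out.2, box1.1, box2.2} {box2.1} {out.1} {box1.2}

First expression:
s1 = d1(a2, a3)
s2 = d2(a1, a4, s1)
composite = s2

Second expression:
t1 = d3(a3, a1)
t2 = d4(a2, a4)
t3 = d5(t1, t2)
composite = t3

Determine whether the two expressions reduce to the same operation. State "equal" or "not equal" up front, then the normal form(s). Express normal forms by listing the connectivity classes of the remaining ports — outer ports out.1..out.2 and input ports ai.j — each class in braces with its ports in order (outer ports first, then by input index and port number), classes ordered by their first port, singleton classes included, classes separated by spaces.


not equal; the first gives {out.1, out.2} {a1.1} {a1.2} {a2.1} {a2.2} {a3.1} {a3.2, a4.2} {a4.1} and the second {out.1} {out.2, a1.1, a2.1} {a1.2} {a2.2} {a3.1} {a3.2} {a4.1} {a4.2}

The first composite normalizes to {out.1, out.2} {a1.1} {a1.2} {a2.1} {a2.2} {a3.1} {a3.2, a4.2} {a4.1}
The second composite normalizes to {out.1} {out.2, a1.1, a2.1} {a1.2} {a2.2} {a3.1} {a3.2} {a4.1} {a4.2}
No match — not equal.
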